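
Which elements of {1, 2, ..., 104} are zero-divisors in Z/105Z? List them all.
An element a ∈ Z/105Z (with a ≠ 0) is a zero-divisor iff gcd(a, 105) > 1 (because a is a unit precisely when gcd(a, n) = 1, and in Z/nZ every nonzero, non-unit element is a zero-divisor). Scan a = 1, ..., 104 and keep those with gcd(a, 105) > 1:
  gcd(3, 105) = 3, gcd(5, 105) = 5, gcd(6, 105) = 3, gcd(7, 105) = 7, gcd(9, 105) = 3, gcd(10, 105) = 5, gcd(12, 105) = 3, gcd(14, 105) = 7, gcd(15, 105) = 15, gcd(18, 105) = 3, gcd(20, 105) = 5, gcd(21, 105) = 21, gcd(24, 105) = 3, gcd(25, 105) = 5, gcd(27, 105) = 3, gcd(28, 105) = 7, gcd(30, 105) = 15, gcd(33, 105) = 3, gcd(35, 105) = 35, gcd(36, 105) = 3, gcd(39, 105) = 3, gcd(40, 105) = 5, gcd(42, 105) = 21, gcd(45, 105) = 15, gcd(48, 105) = 3, gcd(49, 105) = 7, gcd(50, 105) = 5, gcd(51, 105) = 3, gcd(54, 105) = 3, gcd(55, 105) = 5, gcd(56, 105) = 7, gcd(57, 105) = 3, gcd(60, 105) = 15, gcd(63, 105) = 21, gcd(65, 105) = 5, gcd(66, 105) = 3, gcd(69, 105) = 3, gcd(70, 105) = 35, gcd(72, 105) = 3, gcd(75, 105) = 15, gcd(77, 105) = 7, gcd(78, 105) = 3, gcd(80, 105) = 5, gcd(81, 105) = 3, gcd(84, 105) = 21, gcd(85, 105) = 5, gcd(87, 105) = 3, gcd(90, 105) = 15, gcd(91, 105) = 7, gcd(93, 105) = 3, gcd(95, 105) = 5, gcd(96, 105) = 3, gcd(98, 105) = 7, gcd(99, 105) = 3, gcd(100, 105) = 5, gcd(102, 105) = 3.
All other a ∈ {1, ..., 104} have gcd(a, 105) = 1 and are units. So the nonzero zero-divisors are exactly the 56 values of a appearing in this scan.

Final answer: nonzero zero-divisors of Z/105Z = {3, 5, 6, 7, 9, 10, 12, 14, 15, 18, 20, 21, 24, 25, 27, 28, 30, 33, 35, 36, 39, 40, 42, 45, 48, 49, 50, 51, 54, 55, 56, 57, 60, 63, 65, 66, 69, 70, 72, 75, 77, 78, 80, 81, 84, 85, 87, 90, 91, 93, 95, 96, 98, 99, 100, 102}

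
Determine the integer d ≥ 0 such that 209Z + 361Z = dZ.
(209, 361) = (19); d = 19

In the PID Z, (a, b) is generated by gcd(a, b). Compute gcd(361, 209) with the extended Euclidean algorithm, tracking rows (r, s, t) with s·361 + t·209 = r:
  row A: (361, 1, 0)   [1·361 + 0·209 = 361]
  row B: (209, 0, 1)   [0·361 + 1·209 = 209]
  361 = 1·209 + 152   → row C = row A − 1·row B = (152, 1, −1)   [check: 1·361 − 1·209 = 152]
  209 = 1·152 + 57   → row D = row B − 1·row C = (57, −1, 2)   [check: −1·361 + 2·209 = 57]
  152 = 2·57 + 38   → row E = row C − 2·row D = (38, 3, −5)   [check: 3·361 − 5·209 = 38]
  57 = 1·38 + 19   → row F = row D − 1·row E = (19, −4, 7)   [check: −4·361 + 7·209 = 19]
  38 = 2·19 + 0   → remainder 0, stop. gcd = 19 (last nonzero row F).
So gcd(209, 361) = 19, with Bézout identity −4·361 + 7·209 = 19. Containment (⊇): the Bézout identity exhibits 19 as an element of (209, 361), giving (19) ⊆ (209, 361). Containment (⊆): since 19 | 209 and 19 | 361 (209 = 19·11, 361 = 19·19), every Z-linear combination of 209 and 361 is divisible by 19, so (209, 361) ⊆ (19). Therefore (209, 361) = (19), d = 19.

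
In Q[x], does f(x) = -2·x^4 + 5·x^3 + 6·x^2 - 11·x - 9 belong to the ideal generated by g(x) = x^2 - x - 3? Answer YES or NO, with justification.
In Q[x] the ideal (g) consists of all multiples of g, so f ∈ (g) iff g | f, i.e. iff the remainder of f on division by g is 0. Divide f by g (g is monic, so eliminate the leading term of the running remainder at each step):
  leading term -2·x^4: subtract (-2·x^2)·g(x) = -2·x^4 + 2·x^3 + 6·x^2, leaving 3·x^3 - 11·x - 9
  leading term 3·x^3: subtract (3·x)·g(x) = 3·x^3 - 3·x^2 - 9·x, leaving 3·x^2 - 2·x - 9
  leading term 3·x^2: subtract (3)·g(x) = 3·x^2 - 3·x - 9, leaving x
The remainder r(x) = x ≠ 0 (and deg r < deg g), so g ∤ f, i.e. f ∉ (g).

Final answer: NO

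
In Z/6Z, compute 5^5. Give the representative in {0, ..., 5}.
5

Use repeated squaring. Binary(5) = 101. Walk through the bits of the exponent 5 left-to-right: at each bit after the leading one, square the running value, then multiply by 5 if the bit is 1 (always reducing mod 6):
  bit 1 = 1 (leading): start with 5.
  bit 2 = 0: square 5^2 = 25 ≡ 1 (mod 6).
  bit 3 = 1: square 1^2 = 1; bit is 1, so multiply 1·5 = 5 (mod 6).
Final value: 5^5 ≡ 5 (mod 6).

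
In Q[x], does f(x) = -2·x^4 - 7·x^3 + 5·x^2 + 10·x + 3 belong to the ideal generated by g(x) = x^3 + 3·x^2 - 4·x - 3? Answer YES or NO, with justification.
YES

In Q[x] the ideal (g) consists of all multiples of g, so f ∈ (g) iff g | f, i.e. iff the remainder of f on division by g is 0. Divide f by g (g is monic, so eliminate the leading term of the running remainder at each step):
  leading term -2·x^4: subtract (-2·x)·g(x) = -2·x^4 - 6·x^3 + 8·x^2 + 6·x, leaving -x^3 - 3·x^2 + 4·x + 3
  leading term -x^3: subtract (-1)·g(x) = -x^3 - 3·x^2 + 4·x + 3, leaving 0
The remainder is 0, so f(x) = g(x) · h(x) with h(x) = -2·x - 1. Hence g | f, i.e. f ∈ (g).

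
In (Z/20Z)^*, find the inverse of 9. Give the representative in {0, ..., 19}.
9^(−1) ≡ 9 (mod 20)

Apply the extended Euclidean algorithm to (20, 9), tracking rows (r, s, t) with s·20 + t·9 = r. Each division r_prev = q·r_cur + r_new produces the new row as (previous row) − q·(current row):
  row A: (20, 1, 0)   [1·20 + 0·9 = 20]
  row B: (9, 0, 1)   [0·20 + 1·9 = 9]
  20 = 2·9 + 2   → row C = row A − 2·row B = (2, 1, −2)   [check: 1·20 − 2·9 = 2]
  9 = 4·2 + 1   → row D = row B − 4·row C = (1, −4, 9)   [check: −4·20 + 9·9 = 1]
  2 = 2·1 + 0   → remainder 0, stop. gcd = 1 (last nonzero row D).
The gcd is 1, so 9 is invertible mod 20. The last nonzero row gives −4·20 + 9·9 = 1, so t = 9. So 9^(−1) ≡ 9 (mod 20). Verify: 9 · 9 = 81 ≡ 1 (mod 20). ✓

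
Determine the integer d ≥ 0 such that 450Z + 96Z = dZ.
In the PID Z, (a, b) is generated by gcd(a, b). Compute gcd(450, 96) with the extended Euclidean algorithm, tracking rows (r, s, t) with s·450 + t·96 = r:
  row A: (450, 1, 0)   [1·450 + 0·96 = 450]
  row B: (96, 0, 1)   [0·450 + 1·96 = 96]
  450 = 4·96 + 66   → row C = row A − 4·row B = (66, 1, −4)   [check: 1·450 − 4·96 = 66]
  96 = 1·66 + 30   → row D = row B − 1·row C = (30, −1, 5)   [check: −1·450 + 5·96 = 30]
  66 = 2·30 + 6   → row E = row C − 2·row D = (6, 3, −14)   [check: 3·450 − 14·96 = 6]
  30 = 5·6 + 0   → remainder 0, stop. gcd = 6 (last nonzero row E).
So gcd(450, 96) = 6, with Bézout identity 3·450 − 14·96 = 6. Containment (⊇): the Bézout identity exhibits 6 as an element of (450, 96), giving (6) ⊆ (450, 96). Containment (⊆): since 6 | 450 and 6 | 96 (450 = 6·75, 96 = 6·16), every Z-linear combination of 450 and 96 is divisible by 6, so (450, 96) ⊆ (6). Therefore (450, 96) = (6), d = 6.

Final answer: (450, 96) = (6); d = 6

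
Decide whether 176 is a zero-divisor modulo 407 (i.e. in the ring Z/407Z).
YES

gcd(176, 407) = 11 > 1, so 176 is not a unit in Z/407Z. In Z/nZ every nonzero non-unit is a zero-divisor: explicitly, take b = 407/gcd = 37 ≠ 0 (mod 407); then 176·37 = 6512 = 16·407, i.e. 176·37 ≡ 0 (mod 407). So 176 is a zero-divisor.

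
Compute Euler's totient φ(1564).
φ(1564) = 704

φ is multiplicative, with φ(p^e) = p^e − p^(e−1). Factorise 1564 = 2^2 · 17 · 23. Then
  φ(1564) = (2^2 − 2^1) · (17 − 1) · (23 − 1) = 2 · 16 · 22 = 704.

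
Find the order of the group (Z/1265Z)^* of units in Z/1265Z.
(Z/1265Z)^* consists of the classes a with gcd(a, 1265) = 1, so its order is φ(1265). φ is multiplicative, with φ(p^e) = p^e − p^(e−1). Factorise 1265 = 5 · 11 · 23. Then
  φ(1265) = (5 − 1) · (11 − 1) · (23 − 1) = 4 · 10 · 22 = 880.
Thus |(Z/1265Z)^*| = 880.

Final answer: |(Z/1265Z)^*| = 880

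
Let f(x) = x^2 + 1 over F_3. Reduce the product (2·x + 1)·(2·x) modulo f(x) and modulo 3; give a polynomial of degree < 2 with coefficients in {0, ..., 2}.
a · b ≡ 2·x + 2 (mod f(x))

Multiply as integer polynomials: a · b = 4·x^2 + 2·x. Reducing coefficients mod 3: a · b ≡ x^2 + 2·x. Now divide by f(x) = x^2 + 1 in F_3[x], eliminating the leading term at each step:
  leading term x^2: subtract (1)·f(x) = x^2 + 1, leaving 2·x + 2 (coefficients mod 3)
The degree is now < 2, so this is the remainder. Hence a · b ≡ 2·x + 2 in F_3[x]/(f).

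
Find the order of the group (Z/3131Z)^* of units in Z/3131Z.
|(Z/3131Z)^*| = 3000

(Z/3131Z)^* consists of the classes a with gcd(a, 3131) = 1, so its order is φ(3131). φ is multiplicative, with φ(p^e) = p^e − p^(e−1). Factorise 3131 = 31 · 101. Then
  φ(3131) = (31 − 1) · (101 − 1) = 30 · 100 = 3000.
Thus |(Z/3131Z)^*| = 3000.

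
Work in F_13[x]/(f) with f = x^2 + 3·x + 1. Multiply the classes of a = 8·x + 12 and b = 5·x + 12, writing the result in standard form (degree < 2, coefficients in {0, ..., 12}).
Multiply as integer polynomials: a · b = 40·x^2 + 156·x + 144. Reducing coefficients mod 13: a · b ≡ x^2 + 1. Now divide by f(x) = x^2 + 3·x + 1 in F_13[x], eliminating the leading term at each step:
  leading term x^2: subtract (1)·f(x) = x^2 + 3·x + 1, leaving 10·x (coefficients mod 13)
The degree is now < 2, so this is the remainder. Hence a · b ≡ 10·x in F_13[x]/(f).

Final answer: a · b ≡ 10·x (mod f(x))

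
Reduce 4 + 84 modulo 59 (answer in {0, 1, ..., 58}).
29

Reduce the summands first: 84 ≡ 25 (mod 59), so 4 + 84 ≡ 4 + 25 (mod 59). 4 + 25 = 29; 29 = 0·59 + 29, so (4 + 84) mod 59 = 29.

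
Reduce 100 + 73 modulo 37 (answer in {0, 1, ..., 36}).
Reduce the summands first: 100 ≡ 26, 73 ≡ 36 (mod 37), so 100 + 73 ≡ 26 + 36 (mod 37). 26 + 36 = 62; 62 = 1·37 + 25, so (100 + 73) mod 37 = 25.

Final answer: 25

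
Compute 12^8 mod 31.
Use repeated squaring. Binary(8) = 1000. Walk through the bits of the exponent 8 left-to-right: at each bit after the leading one, square the running value, then multiply by 12 if the bit is 1 (always reducing mod 31):
  bit 1 = 1 (leading): start with 12.
  bit 2 = 0: square 12^2 = 144 ≡ 20 (mod 31).
  bit 3 = 0: square 20^2 = 400 ≡ 28 (mod 31).
  bit 4 = 0: square 28^2 = 784 ≡ 9 (mod 31).
Final value: 12^8 ≡ 9 (mod 31).

Final answer: 9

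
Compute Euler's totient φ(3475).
φ is multiplicative, with φ(p^e) = p^e − p^(e−1). Factorise 3475 = 5^2 · 139. Then
  φ(3475) = (5^2 − 5^1) · (139 − 1) = 20 · 138 = 2760.

Final answer: φ(3475) = 2760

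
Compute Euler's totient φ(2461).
φ is multiplicative, with φ(p^e) = p^e − p^(e−1). Factorise 2461 = 23 · 107. Then
  φ(2461) = (23 − 1) · (107 − 1) = 22 · 106 = 2332.

Final answer: φ(2461) = 2332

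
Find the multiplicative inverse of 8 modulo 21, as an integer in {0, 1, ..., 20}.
Apply the extended Euclidean algorithm to (21, 8), tracking rows (r, s, t) with s·21 + t·8 = r. Each division r_prev = q·r_cur + r_new produces the new row as (previous row) − q·(current row):
  row A: (21, 1, 0)   [1·21 + 0·8 = 21]
  row B: (8, 0, 1)   [0·21 + 1·8 = 8]
  21 = 2·8 + 5   → row C = row A − 2·row B = (5, 1, −2)   [check: 1·21 − 2·8 = 5]
  8 = 1·5 + 3   → row D = row B − 1·row C = (3, −1, 3)   [check: −1·21 + 3·8 = 3]
  5 = 1·3 + 2   → row E = row C − 1·row D = (2, 2, −5)   [check: 2·21 − 5·8 = 2]
  3 = 1·2 + 1   → row F = row D − 1·row E = (1, −3, 8)   [check: −3·21 + 8·8 = 1]
  2 = 2·1 + 0   → remainder 0, stop. gcd = 1 (last nonzero row F).
The gcd is 1, so 8 is invertible mod 21. The last nonzero row gives −3·21 + 8·8 = 1, so t = 8. So 8^(−1) ≡ 8 (mod 21). Verify: 8 · 8 = 64 ≡ 1 (mod 21). ✓

Final answer: 8^(−1) ≡ 8 (mod 21)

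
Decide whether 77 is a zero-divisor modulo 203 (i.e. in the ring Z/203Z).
gcd(77, 203) = 7 > 1, so 77 is not a unit in Z/203Z. In Z/nZ every nonzero non-unit is a zero-divisor: explicitly, take b = 203/gcd = 29 ≠ 0 (mod 203); then 77·29 = 2233 = 11·203, i.e. 77·29 ≡ 0 (mod 203). So 77 is a zero-divisor.

Final answer: YES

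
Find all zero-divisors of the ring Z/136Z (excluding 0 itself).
nonzero zero-divisors of Z/136Z = {2, 4, 6, 8, 10, 12, 14, 16, 17, 18, 20, 22, 24, 26, 28, 30, 32, 34, 36, 38, 40, 42, 44, 46, 48, 50, 51, 52, 54, 56, 58, 60, 62, 64, 66, 68, 70, 72, 74, 76, 78, 80, 82, 84, 85, 86, 88, 90, 92, 94, 96, 98, 100, 102, 104, 106, 108, 110, 112, 114, 116, 118, 119, 120, 122, 124, 126, 128, 130, 132, 134}

An element a ∈ Z/136Z (with a ≠ 0) is a zero-divisor iff gcd(a, 136) > 1 (because a is a unit precisely when gcd(a, n) = 1, and in Z/nZ every nonzero, non-unit element is a zero-divisor). Scan a = 1, ..., 135 and keep those with gcd(a, 136) > 1:
  gcd(2, 136) = 2, gcd(4, 136) = 4, gcd(6, 136) = 2, gcd(8, 136) = 8, gcd(10, 136) = 2, gcd(12, 136) = 4, gcd(14, 136) = 2, gcd(16, 136) = 8, gcd(17, 136) = 17, gcd(18, 136) = 2, gcd(20, 136) = 4, gcd(22, 136) = 2, gcd(24, 136) = 8, gcd(26, 136) = 2, gcd(28, 136) = 4, gcd(30, 136) = 2, gcd(32, 136) = 8, gcd(34, 136) = 34, gcd(36, 136) = 4, gcd(38, 136) = 2, gcd(40, 136) = 8, gcd(42, 136) = 2, gcd(44, 136) = 4, gcd(46, 136) = 2, gcd(48, 136) = 8, gcd(50, 136) = 2, gcd(51, 136) = 17, gcd(52, 136) = 4, gcd(54, 136) = 2, gcd(56, 136) = 8, gcd(58, 136) = 2, gcd(60, 136) = 4, gcd(62, 136) = 2, gcd(64, 136) = 8, gcd(66, 136) = 2, gcd(68, 136) = 68, gcd(70, 136) = 2, gcd(72, 136) = 8, gcd(74, 136) = 2, gcd(76, 136) = 4, gcd(78, 136) = 2, gcd(80, 136) = 8, gcd(82, 136) = 2, gcd(84, 136) = 4, gcd(85, 136) = 17, gcd(86, 136) = 2, gcd(88, 136) = 8, gcd(90, 136) = 2, gcd(92, 136) = 4, gcd(94, 136) = 2, gcd(96, 136) = 8, gcd(98, 136) = 2, gcd(100, 136) = 4, gcd(102, 136) = 34, gcd(104, 136) = 8, gcd(106, 136) = 2, gcd(108, 136) = 4, gcd(110, 136) = 2, gcd(112, 136) = 8, gcd(114, 136) = 2, gcd(116, 136) = 4, gcd(118, 136) = 2, gcd(119, 136) = 17, gcd(120, 136) = 8, gcd(122, 136) = 2, gcd(124, 136) = 4, gcd(126, 136) = 2, gcd(128, 136) = 8, gcd(130, 136) = 2, gcd(132, 136) = 4, gcd(134, 136) = 2.
All other a ∈ {1, ..., 135} have gcd(a, 136) = 1 and are units. So the nonzero zero-divisors are exactly the 71 values of a appearing in this scan.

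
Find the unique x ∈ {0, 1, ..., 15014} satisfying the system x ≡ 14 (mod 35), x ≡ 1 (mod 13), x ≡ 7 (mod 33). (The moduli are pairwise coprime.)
The moduli 35, 13, 33 are pairwise coprime, so by the CRT there is a unique solution mod 35·13·33 = 15015.
Solve by successive substitution. Start with x ≡ 14 (mod 35).
  Combine with x ≡ 1 (mod 13): write x = 14 + 35·t and require 14 + 35·t ≡ 1 (mod 13), i.e. 35·t ≡ 1 − 14 ≡ 0 (mod 13). Since 35^(−1) ≡ 3 (mod 13) (35 ≡ 9 (mod 13)), t ≡ 3·0 ≡ 0 (mod 13). So x ≡ 14 + 35·0 = 14 (mod 455).
  Combine with x ≡ 7 (mod 33): write x = 14 + 455·t and require 14 + 455·t ≡ 7 (mod 33), i.e. 455·t ≡ 7 − 14 ≡ 26 (mod 33). Since 455^(−1) ≡ 14 (mod 33) (455 ≡ 26 (mod 33)), t ≡ 14·26 ≡ 1 (mod 33). So x ≡ 14 + 455·1 = 469 (mod 15015).
Unique solution in [0, 15015): x = 469.

Final answer: x ≡ 469 (mod 15015); the representative in [0, 15015) is 469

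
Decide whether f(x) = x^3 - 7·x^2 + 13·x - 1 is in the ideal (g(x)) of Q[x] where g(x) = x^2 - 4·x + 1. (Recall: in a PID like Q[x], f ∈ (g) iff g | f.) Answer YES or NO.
NO

In Q[x] the ideal (g) consists of all multiples of g, so f ∈ (g) iff g | f, i.e. iff the remainder of f on division by g is 0. Divide f by g (g is monic, so eliminate the leading term of the running remainder at each step):
  leading term x^3: subtract (x)·g(x) = x^3 - 4·x^2 + x, leaving -3·x^2 + 12·x - 1
  leading term -3·x^2: subtract (-3)·g(x) = -3·x^2 + 12·x - 3, leaving 2
The remainder r(x) = 2 ≠ 0 (and deg r < deg g), so g ∤ f, i.e. f ∉ (g).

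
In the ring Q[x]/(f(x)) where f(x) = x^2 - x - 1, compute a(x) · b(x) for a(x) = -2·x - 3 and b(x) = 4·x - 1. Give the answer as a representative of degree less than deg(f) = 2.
First multiply in Q[x] without reducing: a · b = -8·x^2 - 10·x + 3. Now divide by f(x) = x^2 - x - 1, eliminating the leading term at each step:
  leading term -8·x^2: subtract (-8)·f(x) = -8·x^2 + 8·x + 8, leaving -18·x - 5
The degree is now < 2, so this is the remainder. Hence a · b ≡ -18·x - 5 in Q[x]/(f).

Final answer: a · b ≡ -18·x - 5 (mod f(x))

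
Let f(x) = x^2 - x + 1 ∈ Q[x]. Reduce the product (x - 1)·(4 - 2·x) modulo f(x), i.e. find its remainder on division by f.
a · b ≡ 4·x - 2 (mod f(x))

First multiply in Q[x] without reducing: a · b = -2·x^2 + 6·x - 4. Now divide by f(x) = x^2 - x + 1, eliminating the leading term at each step:
  leading term -2·x^2: subtract (-2)·f(x) = -2·x^2 + 2·x - 2, leaving 4·x - 2
The degree is now < 2, so this is the remainder. Hence a · b ≡ 4·x - 2 in Q[x]/(f).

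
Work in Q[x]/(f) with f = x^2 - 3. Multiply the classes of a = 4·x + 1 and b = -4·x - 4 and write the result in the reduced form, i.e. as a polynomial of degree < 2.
a · b ≡ -20·x - 52 (mod f(x))

First multiply in Q[x] without reducing: a · b = -16·x^2 - 20·x - 4. Now divide by f(x) = x^2 - 3, eliminating the leading term at each step:
  leading term -16·x^2: subtract (-16)·f(x) = 48 - 16·x^2, leaving -20·x - 52
The degree is now < 2, so this is the remainder. Hence a · b ≡ -20·x - 52 in Q[x]/(f).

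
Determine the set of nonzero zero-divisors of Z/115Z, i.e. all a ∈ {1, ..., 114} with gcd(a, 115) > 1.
nonzero zero-divisors of Z/115Z = {5, 10, 15, 20, 23, 25, 30, 35, 40, 45, 46, 50, 55, 60, 65, 69, 70, 75, 80, 85, 90, 92, 95, 100, 105, 110}

An element a ∈ Z/115Z (with a ≠ 0) is a zero-divisor iff gcd(a, 115) > 1 (because a is a unit precisely when gcd(a, n) = 1, and in Z/nZ every nonzero, non-unit element is a zero-divisor). Scan a = 1, ..., 114 and keep those with gcd(a, 115) > 1:
  gcd(5, 115) = 5, gcd(10, 115) = 5, gcd(15, 115) = 5, gcd(20, 115) = 5, gcd(23, 115) = 23, gcd(25, 115) = 5, gcd(30, 115) = 5, gcd(35, 115) = 5, gcd(40, 115) = 5, gcd(45, 115) = 5, gcd(46, 115) = 23, gcd(50, 115) = 5, gcd(55, 115) = 5, gcd(60, 115) = 5, gcd(65, 115) = 5, gcd(69, 115) = 23, gcd(70, 115) = 5, gcd(75, 115) = 5, gcd(80, 115) = 5, gcd(85, 115) = 5, gcd(90, 115) = 5, gcd(92, 115) = 23, gcd(95, 115) = 5, gcd(100, 115) = 5, gcd(105, 115) = 5, gcd(110, 115) = 5.
All other a ∈ {1, ..., 114} have gcd(a, 115) = 1 and are units. So the nonzero zero-divisors are exactly the 26 values of a appearing in this scan.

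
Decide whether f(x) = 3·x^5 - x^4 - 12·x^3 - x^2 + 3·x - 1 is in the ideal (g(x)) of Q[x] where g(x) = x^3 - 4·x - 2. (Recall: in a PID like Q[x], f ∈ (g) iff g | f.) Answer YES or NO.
In Q[x] the ideal (g) consists of all multiples of g, so f ∈ (g) iff g | f, i.e. iff the remainder of f on division by g is 0. Divide f by g (g is monic, so eliminate the leading term of the running remainder at each step):
  leading term 3·x^5: subtract (3·x^2)·g(x) = 3·x^5 - 12·x^3 - 6·x^2, leaving -x^4 + 5·x^2 + 3·x - 1
  leading term -x^4: subtract (-x)·g(x) = -x^4 + 4·x^2 + 2·x, leaving x^2 + x - 1
The remainder r(x) = x^2 + x - 1 ≠ 0 (and deg r < deg g), so g ∤ f, i.e. f ∉ (g).

Final answer: NO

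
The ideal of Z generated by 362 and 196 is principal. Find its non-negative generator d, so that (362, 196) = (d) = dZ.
(362, 196) = (2); d = 2

In the PID Z, (a, b) is generated by gcd(a, b). Compute gcd(362, 196) with the extended Euclidean algorithm, tracking rows (r, s, t) with s·362 + t·196 = r:
  row A: (362, 1, 0)   [1·362 + 0·196 = 362]
  row B: (196, 0, 1)   [0·362 + 1·196 = 196]
  362 = 1·196 + 166   → row C = row A − 1·row B = (166, 1, −1)   [check: 1·362 − 1·196 = 166]
  196 = 1·166 + 30   → row D = row B − 1·row C = (30, −1, 2)   [check: −1·362 + 2·196 = 30]
  166 = 5·30 + 16   → row E = row C − 5·row D = (16, 6, −11)   [check: 6·362 − 11·196 = 16]
  30 = 1·16 + 14   → row F = row D − 1·row E = (14, −7, 13)   [check: −7·362 + 13·196 = 14]
  16 = 1·14 + 2   → row G = row E − 1·row F = (2, 13, −24)   [check: 13·362 − 24·196 = 2]
  14 = 7·2 + 0   → remainder 0, stop. gcd = 2 (last nonzero row G).
So gcd(362, 196) = 2, with Bézout identity 13·362 − 24·196 = 2. Containment (⊇): the Bézout identity exhibits 2 as an element of (362, 196), giving (2) ⊆ (362, 196). Containment (⊆): since 2 | 362 and 2 | 196 (362 = 2·181, 196 = 2·98), every Z-linear combination of 362 and 196 is divisible by 2, so (362, 196) ⊆ (2). Therefore (362, 196) = (2), d = 2.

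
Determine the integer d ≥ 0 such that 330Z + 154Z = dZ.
(330, 154) = (22); d = 22

In the PID Z, (a, b) is generated by gcd(a, b). Compute gcd(330, 154) with the extended Euclidean algorithm, tracking rows (r, s, t) with s·330 + t·154 = r:
  row A: (330, 1, 0)   [1·330 + 0·154 = 330]
  row B: (154, 0, 1)   [0·330 + 1·154 = 154]
  330 = 2·154 + 22   → row C = row A − 2·row B = (22, 1, −2)   [check: 1·330 − 2·154 = 22]
  154 = 7·22 + 0   → remainder 0, stop. gcd = 22 (last nonzero row C).
So gcd(330, 154) = 22, with Bézout identity 1·330 − 2·154 = 22. Containment (⊇): the Bézout identity exhibits 22 as an element of (330, 154), giving (22) ⊆ (330, 154). Containment (⊆): since 22 | 330 and 22 | 154 (330 = 22·15, 154 = 22·7), every Z-linear combination of 330 and 154 is divisible by 22, so (330, 154) ⊆ (22). Therefore (330, 154) = (22), d = 22.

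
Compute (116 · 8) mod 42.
Reduce the factors first: 116 ≡ 32 (mod 42), so 116 · 8 ≡ 32 · 8 (mod 42). 32 · 8 = 256. Dividing by 42: 256 = 6·42 + 4. So (116 · 8) mod 42 = 4.

Final answer: 4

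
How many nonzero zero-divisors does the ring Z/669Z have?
Z/669Z has 224 nonzero zero-divisors

In Z/669Z each nonzero element is either a unit (gcd with 669 is 1) or a zero-divisor (gcd > 1). The number of units is φ(669): factorise 669 = 3 · 223, so φ(669) = (3 − 1) · (223 − 1) = 2 · 222 = 444. The nonzero elements number 669 − 1 = 668. Hence the nonzero zero-divisors number 668 − 444 = 224.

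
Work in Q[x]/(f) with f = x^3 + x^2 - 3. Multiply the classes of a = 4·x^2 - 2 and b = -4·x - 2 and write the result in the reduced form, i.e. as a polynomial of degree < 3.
a · b ≡ 8·x^2 + 8·x - 44 (mod f(x))

First multiply in Q[x] without reducing: a · b = -16·x^3 - 8·x^2 + 8·x + 4. Now divide by f(x) = x^3 + x^2 - 3, eliminating the leading term at each step:
  leading term -16·x^3: subtract (-16)·f(x) = -16·x^3 - 16·x^2 + 48, leaving 8·x^2 + 8·x - 44
The degree is now < 3, so this is the remainder. Hence a · b ≡ 8·x^2 + 8·x - 44 in Q[x]/(f).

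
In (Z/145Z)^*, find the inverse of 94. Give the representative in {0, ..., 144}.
94^(−1) ≡ 54 (mod 145)

Apply the extended Euclidean algorithm to (145, 94), tracking rows (r, s, t) with s·145 + t·94 = r. Each division r_prev = q·r_cur + r_new produces the new row as (previous row) − q·(current row):
  row A: (145, 1, 0)   [1·145 + 0·94 = 145]
  row B: (94, 0, 1)   [0·145 + 1·94 = 94]
  145 = 1·94 + 51   → row C = row A − 1·row B = (51, 1, −1)   [check: 1·145 − 1·94 = 51]
  94 = 1·51 + 43   → row D = row B − 1·row C = (43, −1, 2)   [check: −1·145 + 2·94 = 43]
  51 = 1·43 + 8   → row E = row C − 1·row D = (8, 2, −3)   [check: 2·145 − 3·94 = 8]
  43 = 5·8 + 3   → row F = row D − 5·row E = (3, −11, 17)   [check: −11·145 + 17·94 = 3]
  8 = 2·3 + 2   → row G = row E − 2·row F = (2, 24, −37)   [check: 24·145 − 37·94 = 2]
  3 = 1·2 + 1   → row H = row F − 1·row G = (1, −35, 54)   [check: −35·145 + 54·94 = 1]
  2 = 2·1 + 0   → remainder 0, stop. gcd = 1 (last nonzero row H).
The gcd is 1, so 94 is invertible mod 145. The last nonzero row gives −35·145 + 54·94 = 1, so t = 54. So 94^(−1) ≡ 54 (mod 145). Verify: 94 · 54 = 5076 ≡ 1 (mod 145). ✓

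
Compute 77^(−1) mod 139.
Apply the extended Euclidean algorithm to (139, 77), tracking rows (r, s, t) with s·139 + t·77 = r. Each division r_prev = q·r_cur + r_new produces the new row as (previous row) − q·(current row):
  row A: (139, 1, 0)   [1·139 + 0·77 = 139]
  row B: (77, 0, 1)   [0·139 + 1·77 = 77]
  139 = 1·77 + 62   → row C = row A − 1·row B = (62, 1, −1)   [check: 1·139 − 1·77 = 62]
  77 = 1·62 + 15   → row D = row B − 1·row C = (15, −1, 2)   [check: −1·139 + 2·77 = 15]
  62 = 4·15 + 2   → row E = row C − 4·row D = (2, 5, −9)   [check: 5·139 − 9·77 = 2]
  15 = 7·2 + 1   → row F = row D − 7·row E = (1, −36, 65)   [check: −36·139 + 65·77 = 1]
  2 = 2·1 + 0   → remainder 0, stop. gcd = 1 (last nonzero row F).
The gcd is 1, so 77 is invertible mod 139. The last nonzero row gives −36·139 + 65·77 = 1, so t = 65. So 77^(−1) ≡ 65 (mod 139). Verify: 77 · 65 = 5005 ≡ 1 (mod 139). ✓

Final answer: 77^(−1) ≡ 65 (mod 139)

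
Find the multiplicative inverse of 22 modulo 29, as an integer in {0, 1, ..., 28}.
22^(−1) ≡ 4 (mod 29)

Apply the extended Euclidean algorithm to (29, 22), tracking rows (r, s, t) with s·29 + t·22 = r. Each division r_prev = q·r_cur + r_new produces the new row as (previous row) − q·(current row):
  row A: (29, 1, 0)   [1·29 + 0·22 = 29]
  row B: (22, 0, 1)   [0·29 + 1·22 = 22]
  29 = 1·22 + 7   → row C = row A − 1·row B = (7, 1, −1)   [check: 1·29 − 1·22 = 7]
  22 = 3·7 + 1   → row D = row B − 3·row C = (1, −3, 4)   [check: −3·29 + 4·22 = 1]
  7 = 7·1 + 0   → remainder 0, stop. gcd = 1 (last nonzero row D).
The gcd is 1, so 22 is invertible mod 29. The last nonzero row gives −3·29 + 4·22 = 1, so t = 4. So 22^(−1) ≡ 4 (mod 29). Verify: 22 · 4 = 88 ≡ 1 (mod 29). ✓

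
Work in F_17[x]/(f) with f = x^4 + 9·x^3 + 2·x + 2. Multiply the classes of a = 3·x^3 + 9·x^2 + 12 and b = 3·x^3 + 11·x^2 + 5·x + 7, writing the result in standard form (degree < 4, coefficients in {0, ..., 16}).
a · b ≡ 9·x^3 + 15·x^2 + 6·x + 5 (mod f(x))

Multiply as integer polynomials: a · b = 9·x^6 + 60·x^5 + 114·x^4 + 102·x^3 + 195·x^2 + 60·x + 84. Reducing coefficients mod 17: a · b ≡ 9·x^6 + 9·x^5 + 12·x^4 + 8·x^2 + 9·x + 16. Now divide by f(x) = x^4 + 9·x^3 + 2·x + 2 in F_17[x], eliminating the leading term at each step:
  leading term 9·x^6: subtract (9·x^2)·f(x) = 9·x^6 + 13·x^5 + x^3 + x^2, leaving 13·x^5 + 12·x^4 + 16·x^3 + 7·x^2 + 9·x + 16 (coefficients mod 17)
  leading term 13·x^5: subtract (13·x)·f(x) = 13·x^5 + 15·x^4 + 9·x^2 + 9·x, leaving 14·x^4 + 16·x^3 + 15·x^2 + 16 (coefficients mod 17)
  leading term 14·x^4: subtract (14)·f(x) = 14·x^4 + 7·x^3 + 11·x + 11, leaving 9·x^3 + 15·x^2 + 6·x + 5 (coefficients mod 17)
The degree is now < 4, so this is the remainder. Hence a · b ≡ 9·x^3 + 15·x^2 + 6·x + 5 in F_17[x]/(f).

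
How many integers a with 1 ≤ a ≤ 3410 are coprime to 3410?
The number of a ∈ {1, ..., 3410} with gcd(a, 3410) = 1 is by definition Euler's totient φ(3410). φ is multiplicative, with φ(p^e) = p^e − p^(e−1). Factorise 3410 = 2 · 5 · 11 · 31. Then
  φ(3410) = (2 − 1) · (5 − 1) · (11 − 1) · (31 − 1) = 1 · 4 · 10 · 30 = 1200.
So there are 1200 such integers.

Final answer: 1200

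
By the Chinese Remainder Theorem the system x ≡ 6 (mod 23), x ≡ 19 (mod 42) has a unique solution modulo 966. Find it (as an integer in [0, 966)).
x ≡ 397 (mod 966); the representative in [0, 966) is 397

The moduli 23, 42 are pairwise coprime, so by the CRT there is a unique solution mod 23·42 = 966.
Solve by successive substitution. Start with x ≡ 6 (mod 23).
  Combine with x ≡ 19 (mod 42): write x = 6 + 23·t and require 6 + 23·t ≡ 19 (mod 42), i.e. 23·t ≡ 19 − 6 ≡ 13 (mod 42). Since 23^(−1) ≡ 11 (mod 42), t ≡ 11·13 ≡ 17 (mod 42). So x ≡ 6 + 23·17 = 397 (mod 966).
Unique solution in [0, 966): x = 397.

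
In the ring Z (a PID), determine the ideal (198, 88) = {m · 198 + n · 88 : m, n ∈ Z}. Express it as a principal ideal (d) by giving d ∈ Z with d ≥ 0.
(198, 88) = (22); d = 22

In the PID Z, (a, b) is generated by gcd(a, b). Compute gcd(198, 88) with the extended Euclidean algorithm, tracking rows (r, s, t) with s·198 + t·88 = r:
  row A: (198, 1, 0)   [1·198 + 0·88 = 198]
  row B: (88, 0, 1)   [0·198 + 1·88 = 88]
  198 = 2·88 + 22   → row C = row A − 2·row B = (22, 1, −2)   [check: 1·198 − 2·88 = 22]
  88 = 4·22 + 0   → remainder 0, stop. gcd = 22 (last nonzero row C).
So gcd(198, 88) = 22, with Bézout identity 1·198 − 2·88 = 22. Containment (⊇): the Bézout identity exhibits 22 as an element of (198, 88), giving (22) ⊆ (198, 88). Containment (⊆): since 22 | 198 and 22 | 88 (198 = 22·9, 88 = 22·4), every Z-linear combination of 198 and 88 is divisible by 22, so (198, 88) ⊆ (22). Therefore (198, 88) = (22), d = 22.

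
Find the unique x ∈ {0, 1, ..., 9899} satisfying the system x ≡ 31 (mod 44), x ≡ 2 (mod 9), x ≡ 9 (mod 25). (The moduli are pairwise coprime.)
x ≡ 6059 (mod 9900); the representative in [0, 9900) is 6059

The moduli 44, 9, 25 are pairwise coprime, so by the CRT there is a unique solution mod 44·9·25 = 9900.
Solve by successive substitution. Start with x ≡ 31 (mod 44).
  Combine with x ≡ 2 (mod 9): write x = 31 + 44·t and require 31 + 44·t ≡ 2 (mod 9), i.e. 44·t ≡ 2 − 31 ≡ 7 (mod 9). Since 44^(−1) ≡ 8 (mod 9) (44 ≡ 8 (mod 9)), t ≡ 8·7 ≡ 2 (mod 9). So x ≡ 31 + 44·2 = 119 (mod 396).
  Combine with x ≡ 9 (mod 25): write x = 119 + 396·t and require 119 + 396·t ≡ 9 (mod 25), i.e. 396·t ≡ 9 − 119 ≡ 15 (mod 25). Since 396^(−1) ≡ 6 (mod 25) (396 ≡ 21 (mod 25)), t ≡ 6·15 ≡ 15 (mod 25). So x ≡ 119 + 396·15 = 6059 (mod 9900).
Unique solution in [0, 9900): x = 6059.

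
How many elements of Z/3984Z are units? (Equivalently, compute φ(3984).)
An element a ∈ Z/3984Z is a unit iff gcd(a, 3984) = 1, so the number of units is φ(3984). φ is multiplicative, with φ(p^e) = p^e − p^(e−1). Factorise 3984 = 2^4 · 3 · 83. Then
  φ(3984) = (2^4 − 2^3) · (3 − 1) · (83 − 1) = 8 · 2 · 82 = 1312.

Final answer: Z/3984Z has φ(3984) = 1312 units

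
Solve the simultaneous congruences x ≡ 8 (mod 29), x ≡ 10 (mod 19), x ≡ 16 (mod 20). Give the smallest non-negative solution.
The moduli 29, 19, 20 are pairwise coprime, so by the CRT there is a unique solution mod 29·19·20 = 11020.
Solve by successive substitution. Start with x ≡ 8 (mod 29).
  Combine with x ≡ 10 (mod 19): write x = 8 + 29·t and require 8 + 29·t ≡ 10 (mod 19), i.e. 29·t ≡ 10 − 8 ≡ 2 (mod 19). Since 29^(−1) ≡ 2 (mod 19) (29 ≡ 10 (mod 19)), t ≡ 2·2 ≡ 4 (mod 19). So x ≡ 8 + 29·4 = 124 (mod 551).
  Combine with x ≡ 16 (mod 20): write x = 124 + 551·t and require 124 + 551·t ≡ 16 (mod 20), i.e. 551·t ≡ 16 − 124 ≡ 12 (mod 20). Since 551^(−1) ≡ 11 (mod 20) (551 ≡ 11 (mod 20)), t ≡ 11·12 ≡ 12 (mod 20). So x ≡ 124 + 551·12 = 6736 (mod 11020).
Unique solution in [0, 11020): x = 6736.

Final answer: x ≡ 6736 (mod 11020); the representative in [0, 11020) is 6736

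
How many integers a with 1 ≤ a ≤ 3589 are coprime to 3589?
3456

The number of a ∈ {1, ..., 3589} with gcd(a, 3589) = 1 is by definition Euler's totient φ(3589). φ is multiplicative, with φ(p^e) = p^e − p^(e−1). Factorise 3589 = 37 · 97. Then
  φ(3589) = (37 − 1) · (97 − 1) = 36 · 96 = 3456.
So there are 3456 such integers.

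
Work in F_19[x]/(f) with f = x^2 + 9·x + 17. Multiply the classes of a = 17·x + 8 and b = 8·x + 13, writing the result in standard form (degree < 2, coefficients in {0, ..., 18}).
a · b ≡ 11·x + 15 (mod f(x))

Multiply as integer polynomials: a · b = 136·x^2 + 285·x + 104. Reducing coefficients mod 19: a · b ≡ 3·x^2 + 9. Now divide by f(x) = x^2 + 9·x + 17 in F_19[x], eliminating the leading term at each step:
  leading term 3·x^2: subtract (3)·f(x) = 3·x^2 + 8·x + 13, leaving 11·x + 15 (coefficients mod 19)
The degree is now < 2, so this is the remainder. Hence a · b ≡ 11·x + 15 in F_19[x]/(f).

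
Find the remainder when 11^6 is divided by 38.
Use repeated squaring. Binary(6) = 110. Walk through the bits of the exponent 6 left-to-right: at each bit after the leading one, square the running value, then multiply by 11 if the bit is 1 (always reducing mod 38):
  bit 1 = 1 (leading): start with 11.
  bit 2 = 1: square 11^2 = 121 ≡ 7; bit is 1, so multiply 7·11 = 77 ≡ 1 (mod 38).
  bit 3 = 0: square 1^2 = 1 (mod 38).
Final value: 11^6 ≡ 1 (mod 38).

Final answer: 1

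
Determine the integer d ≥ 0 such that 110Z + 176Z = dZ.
In the PID Z, (a, b) is generated by gcd(a, b). Compute gcd(176, 110) with the extended Euclidean algorithm, tracking rows (r, s, t) with s·176 + t·110 = r:
  row A: (176, 1, 0)   [1·176 + 0·110 = 176]
  row B: (110, 0, 1)   [0·176 + 1·110 = 110]
  176 = 1·110 + 66   → row C = row A − 1·row B = (66, 1, −1)   [check: 1·176 − 1·110 = 66]
  110 = 1·66 + 44   → row D = row B − 1·row C = (44, −1, 2)   [check: −1·176 + 2·110 = 44]
  66 = 1·44 + 22   → row E = row C − 1·row D = (22, 2, −3)   [check: 2·176 − 3·110 = 22]
  44 = 2·22 + 0   → remainder 0, stop. gcd = 22 (last nonzero row E).
So gcd(110, 176) = 22, with Bézout identity 2·176 − 3·110 = 22. Containment (⊇): the Bézout identity exhibits 22 as an element of (110, 176), giving (22) ⊆ (110, 176). Containment (⊆): since 22 | 110 and 22 | 176 (110 = 22·5, 176 = 22·8), every Z-linear combination of 110 and 176 is divisible by 22, so (110, 176) ⊆ (22). Therefore (110, 176) = (22), d = 22.

Final answer: (110, 176) = (22); d = 22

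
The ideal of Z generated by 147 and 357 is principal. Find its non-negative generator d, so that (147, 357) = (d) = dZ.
In the PID Z, (a, b) is generated by gcd(a, b). Compute gcd(357, 147) with the extended Euclidean algorithm, tracking rows (r, s, t) with s·357 + t·147 = r:
  row A: (357, 1, 0)   [1·357 + 0·147 = 357]
  row B: (147, 0, 1)   [0·357 + 1·147 = 147]
  357 = 2·147 + 63   → row C = row A − 2·row B = (63, 1, −2)   [check: 1·357 − 2·147 = 63]
  147 = 2·63 + 21   → row D = row B − 2·row C = (21, −2, 5)   [check: −2·357 + 5·147 = 21]
  63 = 3·21 + 0   → remainder 0, stop. gcd = 21 (last nonzero row D).
So gcd(147, 357) = 21, with Bézout identity −2·357 + 5·147 = 21. Containment (⊇): the Bézout identity exhibits 21 as an element of (147, 357), giving (21) ⊆ (147, 357). Containment (⊆): since 21 | 147 and 21 | 357 (147 = 21·7, 357 = 21·17), every Z-linear combination of 147 and 357 is divisible by 21, so (147, 357) ⊆ (21). Therefore (147, 357) = (21), d = 21.

Final answer: (147, 357) = (21); d = 21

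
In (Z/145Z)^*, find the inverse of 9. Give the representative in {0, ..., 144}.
Apply the extended Euclidean algorithm to (145, 9), tracking rows (r, s, t) with s·145 + t·9 = r. Each division r_prev = q·r_cur + r_new produces the new row as (previous row) − q·(current row):
  row A: (145, 1, 0)   [1·145 + 0·9 = 145]
  row B: (9, 0, 1)   [0·145 + 1·9 = 9]
  145 = 16·9 + 1   → row C = row A − 16·row B = (1, 1, −16)   [check: 1·145 − 16·9 = 1]
  9 = 9·1 + 0   → remainder 0, stop. gcd = 1 (last nonzero row C).
The gcd is 1, so 9 is invertible mod 145. The last nonzero row gives 1·145 − 16·9 = 1, so t = −16. So 9^(−1) ≡ −16 ≡ 129 (mod 145). Verify: 9 · 129 = 1161 ≡ 1 (mod 145). ✓

Final answer: 9^(−1) ≡ 129 (mod 145)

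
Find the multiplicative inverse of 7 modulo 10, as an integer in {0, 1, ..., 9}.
7^(−1) ≡ 3 (mod 10)

Apply the extended Euclidean algorithm to (10, 7), tracking rows (r, s, t) with s·10 + t·7 = r. Each division r_prev = q·r_cur + r_new produces the new row as (previous row) − q·(current row):
  row A: (10, 1, 0)   [1·10 + 0·7 = 10]
  row B: (7, 0, 1)   [0·10 + 1·7 = 7]
  10 = 1·7 + 3   → row C = row A − 1·row B = (3, 1, −1)   [check: 1·10 − 1·7 = 3]
  7 = 2·3 + 1   → row D = row B − 2·row C = (1, −2, 3)   [check: −2·10 + 3·7 = 1]
  3 = 3·1 + 0   → remainder 0, stop. gcd = 1 (last nonzero row D).
The gcd is 1, so 7 is invertible mod 10. The last nonzero row gives −2·10 + 3·7 = 1, so t = 3. So 7^(−1) ≡ 3 (mod 10). Verify: 7 · 3 = 21 ≡ 1 (mod 10). ✓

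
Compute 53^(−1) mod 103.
Apply the extended Euclidean algorithm to (103, 53), tracking rows (r, s, t) with s·103 + t·53 = r. Each division r_prev = q·r_cur + r_new produces the new row as (previous row) − q·(current row):
  row A: (103, 1, 0)   [1·103 + 0·53 = 103]
  row B: (53, 0, 1)   [0·103 + 1·53 = 53]
  103 = 1·53 + 50   → row C = row A − 1·row B = (50, 1, −1)   [check: 1·103 − 1·53 = 50]
  53 = 1·50 + 3   → row D = row B − 1·row C = (3, −1, 2)   [check: −1·103 + 2·53 = 3]
  50 = 16·3 + 2   → row E = row C − 16·row D = (2, 17, −33)   [check: 17·103 − 33·53 = 2]
  3 = 1·2 + 1   → row F = row D − 1·row E = (1, −18, 35)   [check: −18·103 + 35·53 = 1]
  2 = 2·1 + 0   → remainder 0, stop. gcd = 1 (last nonzero row F).
The gcd is 1, so 53 is invertible mod 103. The last nonzero row gives −18·103 + 35·53 = 1, so t = 35. So 53^(−1) ≡ 35 (mod 103). Verify: 53 · 35 = 1855 ≡ 1 (mod 103). ✓

Final answer: 53^(−1) ≡ 35 (mod 103)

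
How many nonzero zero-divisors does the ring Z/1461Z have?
In Z/1461Z each nonzero element is either a unit (gcd with 1461 is 1) or a zero-divisor (gcd > 1). The number of units is φ(1461): factorise 1461 = 3 · 487, so φ(1461) = (3 − 1) · (487 − 1) = 2 · 486 = 972. The nonzero elements number 1461 − 1 = 1460. Hence the nonzero zero-divisors number 1460 − 972 = 488.

Final answer: Z/1461Z has 488 nonzero zero-divisors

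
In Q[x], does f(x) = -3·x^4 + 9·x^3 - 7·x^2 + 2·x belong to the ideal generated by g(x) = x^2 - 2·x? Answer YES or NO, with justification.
In Q[x] the ideal (g) consists of all multiples of g, so f ∈ (g) iff g | f, i.e. iff the remainder of f on division by g is 0. Divide f by g (g is monic, so eliminate the leading term of the running remainder at each step):
  leading term -3·x^4: subtract (-3·x^2)·g(x) = -3·x^4 + 6·x^3, leaving 3·x^3 - 7·x^2 + 2·x
  leading term 3·x^3: subtract (3·x)·g(x) = 3·x^3 - 6·x^2, leaving -x^2 + 2·x
  leading term -x^2: subtract (-1)·g(x) = -x^2 + 2·x, leaving 0
The remainder is 0, so f(x) = g(x) · h(x) with h(x) = -3·x^2 + 3·x - 1. Hence g | f, i.e. f ∈ (g).

Final answer: YES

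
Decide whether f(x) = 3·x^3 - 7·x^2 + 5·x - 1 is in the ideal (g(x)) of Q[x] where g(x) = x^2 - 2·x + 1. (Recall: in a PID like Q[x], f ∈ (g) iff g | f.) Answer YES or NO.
YES

In Q[x] the ideal (g) consists of all multiples of g, so f ∈ (g) iff g | f, i.e. iff the remainder of f on division by g is 0. Divide f by g (g is monic, so eliminate the leading term of the running remainder at each step):
  leading term 3·x^3: subtract (3·x)·g(x) = 3·x^3 - 6·x^2 + 3·x, leaving -x^2 + 2·x - 1
  leading term -x^2: subtract (-1)·g(x) = -x^2 + 2·x - 1, leaving 0
The remainder is 0, so f(x) = g(x) · h(x) with h(x) = 3·x - 1. Hence g | f, i.e. f ∈ (g).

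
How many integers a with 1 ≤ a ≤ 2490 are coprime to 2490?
The number of a ∈ {1, ..., 2490} with gcd(a, 2490) = 1 is by definition Euler's totient φ(2490). φ is multiplicative, with φ(p^e) = p^e − p^(e−1). Factorise 2490 = 2 · 3 · 5 · 83. Then
  φ(2490) = (2 − 1) · (3 − 1) · (5 − 1) · (83 − 1) = 1 · 2 · 4 · 82 = 656.
So there are 656 such integers.

Final answer: 656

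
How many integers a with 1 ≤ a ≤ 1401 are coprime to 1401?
The number of a ∈ {1, ..., 1401} with gcd(a, 1401) = 1 is by definition Euler's totient φ(1401). φ is multiplicative, with φ(p^e) = p^e − p^(e−1). Factorise 1401 = 3 · 467. Then
  φ(1401) = (3 − 1) · (467 − 1) = 2 · 466 = 932.
So there are 932 such integers.

Final answer: 932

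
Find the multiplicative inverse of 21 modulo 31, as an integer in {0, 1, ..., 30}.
Apply the extended Euclidean algorithm to (31, 21), tracking rows (r, s, t) with s·31 + t·21 = r. Each division r_prev = q·r_cur + r_new produces the new row as (previous row) − q·(current row):
  row A: (31, 1, 0)   [1·31 + 0·21 = 31]
  row B: (21, 0, 1)   [0·31 + 1·21 = 21]
  31 = 1·21 + 10   → row C = row A − 1·row B = (10, 1, −1)   [check: 1·31 − 1·21 = 10]
  21 = 2·10 + 1   → row D = row B − 2·row C = (1, −2, 3)   [check: −2·31 + 3·21 = 1]
  10 = 10·1 + 0   → remainder 0, stop. gcd = 1 (last nonzero row D).
The gcd is 1, so 21 is invertible mod 31. The last nonzero row gives −2·31 + 3·21 = 1, so t = 3. So 21^(−1) ≡ 3 (mod 31). Verify: 21 · 3 = 63 ≡ 1 (mod 31). ✓

Final answer: 21^(−1) ≡ 3 (mod 31)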